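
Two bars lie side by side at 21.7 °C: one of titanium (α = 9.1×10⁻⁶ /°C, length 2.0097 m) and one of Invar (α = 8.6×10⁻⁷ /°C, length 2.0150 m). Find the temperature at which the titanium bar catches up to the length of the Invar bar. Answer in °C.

L₁(1 + α₁ΔT) = L₂(1 + α₂ΔT) ⇒ ΔT = (L₂ − L₁)/(α₁L₁ − α₂L₂)
L₂ − L₁ = 2.0150 − 2.0097 = 5.30×10⁻³ m
α₁L₁ − α₂L₂ = 9.1×10⁻⁶×2.0097 − 8.6×10⁻⁷×2.0150 = 1.655537×10⁻⁵ m/K
ΔT = 5.30×10⁻³ / 1.655537×10⁻⁵ = 320.138 K
T = 21.7 + 320.138 = 341.838 °C

T = 341.8 °C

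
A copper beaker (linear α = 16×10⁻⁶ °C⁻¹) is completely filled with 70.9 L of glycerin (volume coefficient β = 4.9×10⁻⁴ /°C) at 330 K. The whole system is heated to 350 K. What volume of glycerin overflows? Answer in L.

The beaker also expands: β_container ≈ 3α = 4.8×10⁻⁵ /K
Net overflow = V₀(β_liq − 3α_cont)ΔT
β − 3α = 4.90×10⁻⁴ − 4.8×10⁻⁵ = 4.42×10⁻⁴ /K; ΔT = 20 K
ΔV = 70.9 × 4.42×10⁻⁴ × 20 = 0.627 L

0.627 L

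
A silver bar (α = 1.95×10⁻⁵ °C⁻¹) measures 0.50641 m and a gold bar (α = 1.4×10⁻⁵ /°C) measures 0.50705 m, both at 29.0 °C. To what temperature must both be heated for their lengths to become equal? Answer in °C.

L₁(1 + α₁ΔT) = L₂(1 + α₂ΔT) ⇒ ΔT = (L₂ − L₁)/(α₁L₁ − α₂L₂)
L₂ − L₁ = 0.50705 − 0.50641 = 6.40×10⁻⁴ m
α₁L₁ − α₂L₂ = 1.95×10⁻⁵×0.50641 − 1.4×10⁻⁵×0.50705 = 2.776295×10⁻⁶ m/K
ΔT = 6.40×10⁻⁴ / 2.776295×10⁻⁶ = 230.523 K
T = 29.0 + 230.523 = 259.523 °C

T = 259.5 °C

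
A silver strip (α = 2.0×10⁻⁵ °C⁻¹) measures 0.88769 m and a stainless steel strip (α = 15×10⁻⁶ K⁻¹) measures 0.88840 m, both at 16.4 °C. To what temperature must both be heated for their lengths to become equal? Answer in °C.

Equal length when α₁L₁ΔT − α₂L₂ΔT = L₂ − L₁ = 7.10×10⁻⁴ m
α₁L₁ = 1.77538×10⁻⁵, α₂L₂ = 1.3326×10⁻⁵ → Δ(αL) = 4.4278×10⁻⁶ m/K
ΔT = 7.10×10⁻⁴ / 4.4278×10⁻⁶ = 160.351 K, so T = 16.4 + 160.351 = 176.751 °C

T = 176.8 °C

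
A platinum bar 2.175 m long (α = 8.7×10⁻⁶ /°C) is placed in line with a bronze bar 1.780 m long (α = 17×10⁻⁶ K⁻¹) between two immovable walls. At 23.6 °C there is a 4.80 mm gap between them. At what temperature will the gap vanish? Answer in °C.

T = 121 °C

α₁L₁ = 1.89225×10⁻⁵ m/K, α₂L₂ = 3.026×10⁻⁵ m/K → total 4.91825×10⁻⁵ m/K
ΔT = g/(α₁L₁+α₂L₂) = 4.80×10⁻³ / 4.91825×10⁻⁵ = 97.60 K
T = 23.6 + 97.60 = 121.20 °C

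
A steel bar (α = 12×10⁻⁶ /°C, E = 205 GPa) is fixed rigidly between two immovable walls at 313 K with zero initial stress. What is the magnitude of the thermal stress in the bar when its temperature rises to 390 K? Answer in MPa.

Fully constrained: the free strain ε = αΔT is blocked, so σ = Eε = EαΔT.
|ΔT| = 77 K
σ = 205×10⁹ × 12×10⁻⁶ × 77 = 1.89×10⁸ Pa

σ = 189 MPa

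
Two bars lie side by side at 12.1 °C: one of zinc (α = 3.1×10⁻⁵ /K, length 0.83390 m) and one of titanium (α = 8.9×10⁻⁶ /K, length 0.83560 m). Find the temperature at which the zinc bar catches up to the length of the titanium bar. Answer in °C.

Equal length when α₁L₁ΔT − α₂L₂ΔT = L₂ − L₁ = 1.70×10⁻³ m
α₁L₁ = 2.58509×10⁻⁵, α₂L₂ = 7.43684×10⁻⁶ → Δ(αL) = 1.841406×10⁻⁵ m/K
ΔT = 1.70×10⁻³ / 1.841406×10⁻⁵ = 92.321 K, so T = 12.1 + 92.321 = 104.421 °C

T = 104.4 °C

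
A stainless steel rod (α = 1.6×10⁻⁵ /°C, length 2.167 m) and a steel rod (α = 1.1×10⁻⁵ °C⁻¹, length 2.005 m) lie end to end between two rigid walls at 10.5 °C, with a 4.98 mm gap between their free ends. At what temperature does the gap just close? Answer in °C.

T = 98.3 °C

α₁L₁ = 3.4672×10⁻⁵ m/K, α₂L₂ = 2.2055×10⁻⁵ m/K → total 5.6727×10⁻⁵ m/K
ΔT = g/(α₁L₁+α₂L₂) = 4.98×10⁻³ / 5.6727×10⁻⁵ = 87.789 K
T = 10.5 + 87.789 = 98.289 °C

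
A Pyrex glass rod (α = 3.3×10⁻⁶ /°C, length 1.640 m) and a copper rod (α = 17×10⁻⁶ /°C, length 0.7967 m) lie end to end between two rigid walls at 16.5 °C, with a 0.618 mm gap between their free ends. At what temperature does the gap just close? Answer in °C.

T = 49.1 °C

α₁L₁ = 5.412×10⁻⁶ m/K, α₂L₂ = 1.35439×10⁻⁵ m/K → total 1.89559×10⁻⁵ m/K
ΔT = g/(α₁L₁+α₂L₂) = 6.18×10⁻⁴ / 1.89559×10⁻⁵ = 32.602 K
T = 16.5 + 32.602 = 49.102 °C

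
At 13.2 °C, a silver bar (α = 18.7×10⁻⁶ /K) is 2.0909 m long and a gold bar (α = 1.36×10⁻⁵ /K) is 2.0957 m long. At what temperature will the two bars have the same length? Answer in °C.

L₁(1 + α₁ΔT) = L₂(1 + α₂ΔT) ⇒ ΔT = (L₂ − L₁)/(α₁L₁ − α₂L₂)
L₂ − L₁ = 2.0957 − 2.0909 = 4.80×10⁻³ m
α₁L₁ − α₂L₂ = 18.7×10⁻⁶×2.0909 − 1.36×10⁻⁵×2.0957 = 1.059831×10⁻⁵ m/K
ΔT = 4.80×10⁻³ / 1.059831×10⁻⁵ = 452.902 K
T = 13.2 + 452.902 = 466.102 °C

T = 466.1 °C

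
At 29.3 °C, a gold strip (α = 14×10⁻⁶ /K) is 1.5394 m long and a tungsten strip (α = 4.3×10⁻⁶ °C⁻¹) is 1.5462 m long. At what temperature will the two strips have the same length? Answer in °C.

L₁(1 + α₁ΔT) = L₂(1 + α₂ΔT) ⇒ ΔT = (L₂ − L₁)/(α₁L₁ − α₂L₂)
L₂ − L₁ = 1.5462 − 1.5394 = 6.80×10⁻³ m
α₁L₁ − α₂L₂ = 14×10⁻⁶×1.5394 − 4.3×10⁻⁶×1.5462 = 1.490294×10⁻⁵ m/K
ΔT = 6.80×10⁻³ / 1.490294×10⁻⁵ = 456.286 K
T = 29.3 + 456.286 = 485.586 °C

T = 485.6 °C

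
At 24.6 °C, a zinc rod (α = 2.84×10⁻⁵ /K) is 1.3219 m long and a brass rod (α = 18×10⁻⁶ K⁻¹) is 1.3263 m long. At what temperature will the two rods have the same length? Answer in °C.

Equal length when α₁L₁ΔT − α₂L₂ΔT = L₂ − L₁ = 4.40×10⁻³ m
α₁L₁ = 3.754196×10⁻⁵, α₂L₂ = 2.38734×10⁻⁵ → Δ(αL) = 1.366856×10⁻⁵ m/K
ΔT = 4.40×10⁻³ / 1.366856×10⁻⁵ = 321.907 K, so T = 24.6 + 321.907 = 346.507 °C

T = 346.5 °C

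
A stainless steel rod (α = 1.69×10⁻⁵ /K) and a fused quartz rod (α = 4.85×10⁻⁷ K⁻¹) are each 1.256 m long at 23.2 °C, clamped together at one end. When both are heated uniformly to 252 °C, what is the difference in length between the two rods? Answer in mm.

ΔT = 228.8 K
stainless steel: ΔL = 1.69×10⁻⁵ × 1.256 m × 228.8 = 4.8566×10⁻³ m = 4.8566 mm
fused quartz: ΔL = 4.85×10⁻⁷ × 1.256 m × 228.8 = 1.3938×10⁻⁴ m = 0.13938 mm
difference = 4.8566 − 0.13938 = 4.71722 mm

4.72 mm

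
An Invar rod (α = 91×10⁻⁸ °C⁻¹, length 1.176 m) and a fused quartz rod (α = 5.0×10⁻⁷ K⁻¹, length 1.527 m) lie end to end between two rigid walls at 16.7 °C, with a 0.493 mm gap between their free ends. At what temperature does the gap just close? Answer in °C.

T = 286 °C

Gap closes when ΔL₁ + ΔL₂ = 0.493 mm = 4.93×10⁻⁴ m
(α₁L₁ + α₂L₂)ΔT = g
α₁L₁ + α₂L₂ = 91×10⁻⁸×1.176 + 5.0×10⁻⁷×1.527 = 1.83366×10⁻⁶ m/K
ΔT = 4.93×10⁻⁴ / 1.83366×10⁻⁶ = 268.86 K
T = 16.7 + 268.86 = 285.56 °C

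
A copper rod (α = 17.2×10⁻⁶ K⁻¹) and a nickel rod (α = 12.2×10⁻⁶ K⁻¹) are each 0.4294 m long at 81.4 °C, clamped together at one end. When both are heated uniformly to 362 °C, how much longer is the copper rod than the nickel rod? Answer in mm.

0.602 mm

ΔT = 280.6 K
copper: ΔL = 17.2×10⁻⁶ × 0.4294 m × 280.6 = 2.0724×10⁻³ m = 2.0724 mm
nickel: ΔL = 12.2×10⁻⁶ × 0.4294 m × 280.6 = 1.4700×10⁻³ m = 1.4700 mm
difference = 2.0724 − 1.4700 = 0.6024 mm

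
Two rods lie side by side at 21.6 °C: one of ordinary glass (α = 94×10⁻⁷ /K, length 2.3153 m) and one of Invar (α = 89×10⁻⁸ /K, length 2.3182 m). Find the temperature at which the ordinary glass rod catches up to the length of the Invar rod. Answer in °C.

L₁(1 + α₁ΔT) = L₂(1 + α₂ΔT) ⇒ ΔT = (L₂ − L₁)/(α₁L₁ − α₂L₂)
L₂ − L₁ = 2.3182 − 2.3153 = 2.90×10⁻³ m
α₁L₁ − α₂L₂ = 94×10⁻⁷×2.3153 − 89×10⁻⁸×2.3182 = 1.9700622×10⁻⁵ m/K
ΔT = 2.90×10⁻³ / 1.9700622×10⁻⁵ = 147.203 K
T = 21.6 + 147.203 = 168.803 °C

T = 168.8 °C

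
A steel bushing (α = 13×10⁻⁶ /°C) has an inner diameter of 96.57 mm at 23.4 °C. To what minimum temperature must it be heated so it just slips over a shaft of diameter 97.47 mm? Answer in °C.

Required Δd = 97.47 − 96.57 = 0.90 mm
Δd = αd₀ΔT ⇒ ΔT = Δd/(αd₀) = 0.90 / (13×10⁻⁶ × 96.57) = 716.90 K
T_min = 23.4 + 716.90 = 740.30 °C

T = 740 °C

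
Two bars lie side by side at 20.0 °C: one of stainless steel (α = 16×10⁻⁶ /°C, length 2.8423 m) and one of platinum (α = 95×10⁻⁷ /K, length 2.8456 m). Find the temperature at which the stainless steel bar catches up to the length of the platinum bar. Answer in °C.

Equal length when α₁L₁ΔT − α₂L₂ΔT = L₂ − L₁ = 3.30×10⁻³ m
α₁L₁ = 4.54768×10⁻⁵, α₂L₂ = 2.70332×10⁻⁵ → Δ(αL) = 1.84436×10⁻⁵ m/K
ΔT = 3.30×10⁻³ / 1.84436×10⁻⁵ = 178.924 K, so T = 20.0 + 178.924 = 198.924 °C

T = 198.9 °C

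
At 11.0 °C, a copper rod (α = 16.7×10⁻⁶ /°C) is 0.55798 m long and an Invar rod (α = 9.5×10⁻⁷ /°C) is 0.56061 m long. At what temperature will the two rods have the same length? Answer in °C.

L₁(1 + α₁ΔT) = L₂(1 + α₂ΔT) ⇒ ΔT = (L₂ − L₁)/(α₁L₁ − α₂L₂)
L₂ − L₁ = 0.56061 − 0.55798 = 2.63×10⁻³ m
α₁L₁ − α₂L₂ = 16.7×10⁻⁶×0.55798 − 9.5×10⁻⁷×0.56061 = 8.7856865×10⁻⁶ m/K
ΔT = 2.63×10⁻³ / 8.7856865×10⁻⁶ = 299.351 K
T = 11.0 + 299.351 = 310.351 °C

T = 310.4 °C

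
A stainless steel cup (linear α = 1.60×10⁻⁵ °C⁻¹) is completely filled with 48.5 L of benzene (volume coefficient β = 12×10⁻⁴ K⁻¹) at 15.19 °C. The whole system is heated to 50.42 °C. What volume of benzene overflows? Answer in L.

The cup also expands: β_container ≈ 3α = 4.8×10⁻⁵ /K
Net overflow = V₀(β_liq − 3α_cont)ΔT
β − 3α = 1.20×10⁻³ − 4.8×10⁻⁵ = 1.152×10⁻³ /K; ΔT = 35.23 K
ΔV = 48.5 × 1.152×10⁻³ × 35.23 = 1.97 L

1.97 L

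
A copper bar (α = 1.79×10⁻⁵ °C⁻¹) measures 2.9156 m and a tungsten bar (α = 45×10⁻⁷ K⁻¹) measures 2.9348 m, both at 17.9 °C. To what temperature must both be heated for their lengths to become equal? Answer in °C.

T = 510.4 °C

Equal length when α₁L₁ΔT − α₂L₂ΔT = L₂ − L₁ = 1.92×10⁻² m
α₁L₁ = 5.218924×10⁻⁵, α₂L₂ = 1.32066×10⁻⁵ → Δ(αL) = 3.898264×10⁻⁵ m/K
ΔT = 1.92×10⁻² / 3.898264×10⁻⁵ = 492.527 K, so T = 17.9 + 492.527 = 510.427 °C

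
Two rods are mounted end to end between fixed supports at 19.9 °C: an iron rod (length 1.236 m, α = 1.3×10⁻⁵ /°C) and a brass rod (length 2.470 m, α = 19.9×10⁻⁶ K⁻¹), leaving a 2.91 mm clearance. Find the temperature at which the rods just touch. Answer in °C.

Gap closes when ΔL₁ + ΔL₂ = 2.91 mm = 2.91×10⁻³ m
(α₁L₁ + α₂L₂)ΔT = g
α₁L₁ + α₂L₂ = 1.3×10⁻⁵×1.236 + 19.9×10⁻⁶×2.470 = 6.5221×10⁻⁵ m/K
ΔT = 2.91×10⁻³ / 6.5221×10⁻⁵ = 44.618 K
T = 19.9 + 44.618 = 64.518 °C

T = 64.5 °C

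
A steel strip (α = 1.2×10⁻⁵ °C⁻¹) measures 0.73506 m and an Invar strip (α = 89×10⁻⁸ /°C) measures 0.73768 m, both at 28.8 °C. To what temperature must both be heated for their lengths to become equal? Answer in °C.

T = 349.7 °C

L₁(1 + α₁ΔT) = L₂(1 + α₂ΔT) ⇒ ΔT = (L₂ − L₁)/(α₁L₁ − α₂L₂)
L₂ − L₁ = 0.73768 − 0.73506 = 2.62×10⁻³ m
α₁L₁ − α₂L₂ = 1.2×10⁻⁵×0.73506 − 89×10⁻⁸×0.73768 = 8.1641848×10⁻⁶ m/K
ΔT = 2.62×10⁻³ / 8.1641848×10⁻⁶ = 320.914 K
T = 28.8 + 320.914 = 349.714 °C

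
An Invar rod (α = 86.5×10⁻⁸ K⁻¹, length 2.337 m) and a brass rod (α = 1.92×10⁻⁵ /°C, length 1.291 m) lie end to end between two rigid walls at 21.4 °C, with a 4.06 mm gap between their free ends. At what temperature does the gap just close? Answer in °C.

α₁L₁ = 2.021505×10⁻⁶ m/K, α₂L₂ = 2.47872×10⁻⁵ m/K → total 2.6808705×10⁻⁵ m/K
ΔT = g/(α₁L₁+α₂L₂) = 4.06×10⁻³ / 2.6808705×10⁻⁵ = 151.44 K
T = 21.4 + 151.44 = 172.84 °C

T = 173 °C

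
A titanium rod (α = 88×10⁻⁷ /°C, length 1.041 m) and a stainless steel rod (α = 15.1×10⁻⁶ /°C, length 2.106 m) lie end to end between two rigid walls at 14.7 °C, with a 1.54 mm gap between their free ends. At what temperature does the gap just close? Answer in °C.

T = 52.3 °C

α₁L₁ = 9.1608×10⁻⁶ m/K, α₂L₂ = 3.18006×10⁻⁵ m/K → total 4.09614×10⁻⁵ m/K
ΔT = g/(α₁L₁+α₂L₂) = 1.54×10⁻³ / 4.09614×10⁻⁵ = 37.596 K
T = 14.7 + 37.596 = 52.296 °C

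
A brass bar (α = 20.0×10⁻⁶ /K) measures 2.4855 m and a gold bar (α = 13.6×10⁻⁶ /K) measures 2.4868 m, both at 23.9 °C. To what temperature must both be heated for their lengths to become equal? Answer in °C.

T = 105.7 °C

L₁(1 + α₁ΔT) = L₂(1 + α₂ΔT) ⇒ ΔT = (L₂ − L₁)/(α₁L₁ − α₂L₂)
L₂ − L₁ = 2.4868 − 2.4855 = 1.30×10⁻³ m
α₁L₁ − α₂L₂ = 20.0×10⁻⁶×2.4855 − 13.6×10⁻⁶×2.4868 = 1.588952×10⁻⁵ m/K
ΔT = 1.30×10⁻³ / 1.588952×10⁻⁵ = 81.815 K
T = 23.9 + 81.815 = 105.715 °C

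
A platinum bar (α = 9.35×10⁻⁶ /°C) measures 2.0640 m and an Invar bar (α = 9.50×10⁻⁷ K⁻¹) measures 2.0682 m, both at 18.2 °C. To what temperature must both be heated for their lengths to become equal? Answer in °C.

T = 260.5 °C

L₁(1 + α₁ΔT) = L₂(1 + α₂ΔT) ⇒ ΔT = (L₂ − L₁)/(α₁L₁ − α₂L₂)
L₂ − L₁ = 2.0682 − 2.0640 = 4.20×10⁻³ m
α₁L₁ − α₂L₂ = 9.35×10⁻⁶×2.0640 − 9.50×10⁻⁷×2.0682 = 1.733361×10⁻⁵ m/K
ΔT = 4.20×10⁻³ / 1.733361×10⁻⁵ = 242.304 K
T = 18.2 + 242.304 = 260.504 °C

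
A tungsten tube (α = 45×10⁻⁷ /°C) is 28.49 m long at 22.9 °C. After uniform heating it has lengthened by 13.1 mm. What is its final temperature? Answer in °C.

T = 125 °C

ΔL = αL₀ΔT ⇒ ΔT = ΔL / (αL₀)
ΔT = 13.1×10⁻³ m / (45×10⁻⁷ × 28.49 m) = 102.18 K
T = 22.9 + 102.18 = 125.08 °C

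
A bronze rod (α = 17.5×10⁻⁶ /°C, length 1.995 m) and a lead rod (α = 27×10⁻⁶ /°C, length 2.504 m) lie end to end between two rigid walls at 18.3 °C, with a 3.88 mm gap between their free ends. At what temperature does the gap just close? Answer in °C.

T = 56.1 °C

Gap closes when ΔL₁ + ΔL₂ = 3.88 mm = 3.88×10⁻³ m
(α₁L₁ + α₂L₂)ΔT = g
α₁L₁ + α₂L₂ = 17.5×10⁻⁶×1.995 + 27×10⁻⁶×2.504 = 1.025205×10⁻⁴ m/K
ΔT = 3.88×10⁻³ / 1.025205×10⁻⁴ = 37.846 K
T = 18.3 + 37.846 = 56.146 °C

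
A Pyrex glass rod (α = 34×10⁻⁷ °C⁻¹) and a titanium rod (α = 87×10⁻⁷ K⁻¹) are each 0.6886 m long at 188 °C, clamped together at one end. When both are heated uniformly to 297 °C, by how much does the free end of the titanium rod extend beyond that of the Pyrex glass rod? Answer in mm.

ΔT = 109 K
Pyrex glass: ΔL = 34×10⁻⁷ × 0.6886 m × 109 = 2.5520×10⁻⁴ m = 0.25520 mm
titanium: ΔL = 87×10⁻⁷ × 0.6886 m × 109 = 6.5300×10⁻⁴ m = 0.65300 mm
difference = 0.65300 − 0.25520 = 0.3978 mm

0.398 mm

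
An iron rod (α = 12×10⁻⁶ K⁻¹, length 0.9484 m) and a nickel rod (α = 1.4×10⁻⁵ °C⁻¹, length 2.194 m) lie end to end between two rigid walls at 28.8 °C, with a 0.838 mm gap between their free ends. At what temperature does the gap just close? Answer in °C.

T = 48.7 °C

α₁L₁ = 1.13808×10⁻⁵ m/K, α₂L₂ = 3.0716×10⁻⁵ m/K → total 4.20968×10⁻⁵ m/K
ΔT = g/(α₁L₁+α₂L₂) = 8.38×10⁻⁴ / 4.20968×10⁻⁵ = 19.907 K
T = 28.8 + 19.907 = 48.707 °C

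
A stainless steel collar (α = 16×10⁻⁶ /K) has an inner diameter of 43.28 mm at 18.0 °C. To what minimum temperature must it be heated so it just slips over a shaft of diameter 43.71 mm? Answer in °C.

Required Δd = 43.71 − 43.28 = 0.43 mm
Δd = αd₀ΔT ⇒ ΔT = Δd/(αd₀) = 0.43 / (16×10⁻⁶ × 43.28) = 620.96 K
T_min = 18.0 + 620.96 = 638.96 °C

T = 639 °C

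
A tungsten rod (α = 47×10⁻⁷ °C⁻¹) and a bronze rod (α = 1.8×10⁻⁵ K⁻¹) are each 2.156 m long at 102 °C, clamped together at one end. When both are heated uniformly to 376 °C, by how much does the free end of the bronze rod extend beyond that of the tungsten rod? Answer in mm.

7.86 mm

ΔT = 274 K
tungsten: ΔL = 47×10⁻⁷ × 2.156 m × 274 = 2.7765×10⁻³ m = 2.7765 mm
bronze: ΔL = 1.8×10⁻⁵ × 2.156 m × 274 = 1.0633×10⁻² m = 10.633 mm
difference = 10.633 − 2.7765 = 7.8565 mm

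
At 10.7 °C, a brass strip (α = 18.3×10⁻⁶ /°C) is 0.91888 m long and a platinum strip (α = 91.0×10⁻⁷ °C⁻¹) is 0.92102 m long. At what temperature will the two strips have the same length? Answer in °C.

Equal length when α₁L₁ΔT − α₂L₂ΔT = L₂ − L₁ = 2.14×10⁻³ m
α₁L₁ = 1.6815504×10⁻⁵, α₂L₂ = 8.381282×10⁻⁶ → Δ(αL) = 8.434222×10⁻⁶ m/K
ΔT = 2.14×10⁻³ / 8.434222×10⁻⁶ = 253.728 K, so T = 10.7 + 253.728 = 264.428 °C

T = 264.4 °C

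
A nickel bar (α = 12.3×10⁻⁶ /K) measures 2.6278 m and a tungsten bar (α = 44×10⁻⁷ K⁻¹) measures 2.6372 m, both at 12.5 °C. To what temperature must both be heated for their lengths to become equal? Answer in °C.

T = 466.2 °C

Equal length when α₁L₁ΔT − α₂L₂ΔT = L₂ − L₁ = 9.40×10⁻³ m
α₁L₁ = 3.232194×10⁻⁵, α₂L₂ = 1.160368×10⁻⁵ → Δ(αL) = 2.071826×10⁻⁵ m/K
ΔT = 9.40×10⁻³ / 2.071826×10⁻⁵ = 453.706 K, so T = 12.5 + 453.706 = 466.206 °C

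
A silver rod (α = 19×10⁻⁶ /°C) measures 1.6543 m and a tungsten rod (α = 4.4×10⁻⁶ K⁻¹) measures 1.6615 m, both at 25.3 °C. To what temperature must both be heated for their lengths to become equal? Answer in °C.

L₁(1 + α₁ΔT) = L₂(1 + α₂ΔT) ⇒ ΔT = (L₂ − L₁)/(α₁L₁ − α₂L₂)
L₂ − L₁ = 1.6615 − 1.6543 = 7.20×10⁻³ m
α₁L₁ − α₂L₂ = 19×10⁻⁶×1.6543 − 4.4×10⁻⁶×1.6615 = 2.41211×10⁻⁵ m/K
ΔT = 7.20×10⁻³ / 2.41211×10⁻⁵ = 298.494 K
T = 25.3 + 298.494 = 323.794 °C

T = 323.8 °C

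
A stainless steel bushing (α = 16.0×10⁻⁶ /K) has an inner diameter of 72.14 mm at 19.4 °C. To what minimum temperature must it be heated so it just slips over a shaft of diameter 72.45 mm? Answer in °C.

Required Δd = 72.45 − 72.14 = 0.31 mm
Δd = αd₀ΔT ⇒ ΔT = Δd/(αd₀) = 0.31 / (16.0×10⁻⁶ × 72.14) = 268.57 K
T_min = 19.4 + 268.57 = 287.97 °C

T = 288 °C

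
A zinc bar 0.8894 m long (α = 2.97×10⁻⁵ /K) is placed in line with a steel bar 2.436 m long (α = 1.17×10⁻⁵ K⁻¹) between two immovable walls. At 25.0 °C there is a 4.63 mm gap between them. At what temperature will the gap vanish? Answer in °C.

α₁L₁ = 2.641518×10⁻⁵ m/K, α₂L₂ = 2.85012×10⁻⁵ m/K → total 5.491638×10⁻⁵ m/K
ΔT = g/(α₁L₁+α₂L₂) = 4.63×10⁻³ / 5.491638×10⁻⁵ = 84.31 K
T = 25.0 + 84.31 = 109.31 °C

T = 109 °C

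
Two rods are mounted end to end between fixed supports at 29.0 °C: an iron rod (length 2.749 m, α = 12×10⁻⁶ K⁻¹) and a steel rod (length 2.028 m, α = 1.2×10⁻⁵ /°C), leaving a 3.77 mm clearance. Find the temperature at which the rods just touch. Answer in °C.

T = 94.8 °C

Gap closes when ΔL₁ + ΔL₂ = 3.77 mm = 3.77×10⁻³ m
(α₁L₁ + α₂L₂)ΔT = g
α₁L₁ + α₂L₂ = 12×10⁻⁶×2.749 + 1.2×10⁻⁵×2.028 = 5.7324×10⁻⁵ m/K
ΔT = 3.77×10⁻³ / 5.7324×10⁻⁵ = 65.767 K
T = 29.0 + 65.767 = 94.767 °C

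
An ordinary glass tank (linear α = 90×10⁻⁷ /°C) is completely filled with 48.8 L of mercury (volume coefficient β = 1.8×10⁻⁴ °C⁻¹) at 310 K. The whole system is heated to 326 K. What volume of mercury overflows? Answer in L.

The tank also expands: β_container ≈ 3α = 2.7×10⁻⁵ /K
Net overflow = V₀(β_liq − 3α_cont)ΔT
β − 3α = 1.80×10⁻⁴ − 2.7×10⁻⁵ = 1.53×10⁻⁴ /K; ΔT = 16 K
ΔV = 48.8 × 1.53×10⁻⁴ × 16 = 0.119 L

0.119 L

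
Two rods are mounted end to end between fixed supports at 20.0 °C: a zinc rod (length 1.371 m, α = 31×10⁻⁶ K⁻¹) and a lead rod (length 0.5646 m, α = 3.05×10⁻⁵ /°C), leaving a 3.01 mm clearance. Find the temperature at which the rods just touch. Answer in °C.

α₁L₁ = 4.2501×10⁻⁵ m/K, α₂L₂ = 1.72203×10⁻⁵ m/K → total 5.97213×10⁻⁵ m/K
ΔT = g/(α₁L₁+α₂L₂) = 3.01×10⁻³ / 5.97213×10⁻⁵ = 50.401 K
T = 20.0 + 50.401 = 70.401 °C

T = 70.4 °C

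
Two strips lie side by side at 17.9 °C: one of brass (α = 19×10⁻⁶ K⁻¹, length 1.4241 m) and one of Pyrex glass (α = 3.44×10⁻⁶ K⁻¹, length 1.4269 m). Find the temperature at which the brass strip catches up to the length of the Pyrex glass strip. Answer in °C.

L₁(1 + α₁ΔT) = L₂(1 + α₂ΔT) ⇒ ΔT = (L₂ − L₁)/(α₁L₁ − α₂L₂)
L₂ − L₁ = 1.4269 − 1.4241 = 2.80×10⁻³ m
α₁L₁ − α₂L₂ = 19×10⁻⁶×1.4241 − 3.44×10⁻⁶×1.4269 = 2.2149364×10⁻⁵ m/K
ΔT = 2.80×10⁻³ / 2.2149364×10⁻⁵ = 126.414 K
T = 17.9 + 126.414 = 144.314 °C

T = 144.3 °C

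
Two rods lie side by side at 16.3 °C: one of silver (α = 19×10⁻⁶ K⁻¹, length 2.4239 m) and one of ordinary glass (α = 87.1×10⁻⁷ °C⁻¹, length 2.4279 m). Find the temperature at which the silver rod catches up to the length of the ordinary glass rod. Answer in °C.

Equal length when α₁L₁ΔT − α₂L₂ΔT = L₂ − L₁ = 4.00×10⁻³ m
α₁L₁ = 4.60541×10⁻⁵, α₂L₂ = 2.1147009×10⁻⁵ → Δ(αL) = 2.4907091×10⁻⁵ m/K
ΔT = 4.00×10⁻³ / 2.4907091×10⁻⁵ = 160.597 K, so T = 16.3 + 160.597 = 176.897 °C

T = 176.9 °C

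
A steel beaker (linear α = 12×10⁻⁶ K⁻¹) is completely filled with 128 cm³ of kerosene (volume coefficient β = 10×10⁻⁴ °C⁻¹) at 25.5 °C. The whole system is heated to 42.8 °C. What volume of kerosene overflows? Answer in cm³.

The beaker also expands: β_container ≈ 3α = 3.6×10⁻⁵ /K
Net overflow = V₀(β_liq − 3α_cont)ΔT
β − 3α = 1.00×10⁻³ − 3.6×10⁻⁵ = 9.64×10⁻⁴ /K; ΔT = 17.3 K
ΔV = 128 × 9.64×10⁻⁴ × 17.3 = 2.13 cm³

2.13 cm³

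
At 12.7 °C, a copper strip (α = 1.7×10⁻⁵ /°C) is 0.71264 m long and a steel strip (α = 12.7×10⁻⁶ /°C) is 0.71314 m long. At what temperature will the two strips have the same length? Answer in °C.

T = 176.2 °C

L₁(1 + α₁ΔT) = L₂(1 + α₂ΔT) ⇒ ΔT = (L₂ − L₁)/(α₁L₁ − α₂L₂)
L₂ − L₁ = 0.71314 − 0.71264 = 5.00×10⁻⁴ m
α₁L₁ − α₂L₂ = 1.7×10⁻⁵×0.71264 − 12.7×10⁻⁶×0.71314 = 3.058002×10⁻⁶ m/K
ΔT = 5.00×10⁻⁴ / 3.058002×10⁻⁶ = 163.505 K
T = 12.7 + 163.505 = 176.205 °C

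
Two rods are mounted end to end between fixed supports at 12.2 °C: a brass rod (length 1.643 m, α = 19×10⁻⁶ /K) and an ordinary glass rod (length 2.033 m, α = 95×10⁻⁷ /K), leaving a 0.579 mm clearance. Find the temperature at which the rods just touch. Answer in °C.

T = 23.7 °C

α₁L₁ = 3.1217×10⁻⁵ m/K, α₂L₂ = 1.93135×10⁻⁵ m/K → total 5.05305×10⁻⁵ m/K
ΔT = g/(α₁L₁+α₂L₂) = 5.79×10⁻⁴ / 5.05305×10⁻⁵ = 11.458 K
T = 12.2 + 11.458 = 23.658 °C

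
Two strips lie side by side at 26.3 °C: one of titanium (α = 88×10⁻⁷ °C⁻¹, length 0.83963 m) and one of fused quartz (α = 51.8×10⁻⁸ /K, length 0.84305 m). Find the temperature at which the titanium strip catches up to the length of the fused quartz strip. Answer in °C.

Equal length when α₁L₁ΔT − α₂L₂ΔT = L₂ − L₁ = 3.42×10⁻³ m
α₁L₁ = 7.388744×10⁻⁶, α₂L₂ = 4.366999×10⁻⁷ → Δ(αL) = 6.9520441×10⁻⁶ m/K
ΔT = 3.42×10⁻³ / 6.9520441×10⁻⁶ = 491.942 K, so T = 26.3 + 491.942 = 518.242 °C

T = 518.2 °C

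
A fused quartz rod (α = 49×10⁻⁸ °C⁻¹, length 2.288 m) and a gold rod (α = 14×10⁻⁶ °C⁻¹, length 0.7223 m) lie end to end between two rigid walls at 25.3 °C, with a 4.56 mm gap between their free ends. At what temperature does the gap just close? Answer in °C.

T = 431 °C

α₁L₁ = 1.12112×10⁻⁶ m/K, α₂L₂ = 1.01122×10⁻⁵ m/K → total 1.123332×10⁻⁵ m/K
ΔT = g/(α₁L₁+α₂L₂) = 4.56×10⁻³ / 1.123332×10⁻⁵ = 405.94 K
T = 25.3 + 405.94 = 431.24 °C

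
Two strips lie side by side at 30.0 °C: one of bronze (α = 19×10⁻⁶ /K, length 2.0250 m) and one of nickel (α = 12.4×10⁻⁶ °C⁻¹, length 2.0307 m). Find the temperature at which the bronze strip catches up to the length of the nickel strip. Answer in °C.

Equal length when α₁L₁ΔT − α₂L₂ΔT = L₂ − L₁ = 5.70×10⁻³ m
α₁L₁ = 3.8475×10⁻⁵, α₂L₂ = 2.518068×10⁻⁵ → Δ(αL) = 1.329432×10⁻⁵ m/K
ΔT = 5.70×10⁻³ / 1.329432×10⁻⁵ = 428.755 K, so T = 30.0 + 428.755 = 458.755 °C

T = 458.8 °C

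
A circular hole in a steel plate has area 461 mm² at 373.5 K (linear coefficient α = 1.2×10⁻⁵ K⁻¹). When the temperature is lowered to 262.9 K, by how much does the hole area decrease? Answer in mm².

Area coefficient ≈ 2α; |ΔT| = 110.6 K
ΔA = 2αA₀ΔT = 2(1.2×10⁻⁵)(461)(110.6) = 1.22 mm²

ΔA = 1.22 mm²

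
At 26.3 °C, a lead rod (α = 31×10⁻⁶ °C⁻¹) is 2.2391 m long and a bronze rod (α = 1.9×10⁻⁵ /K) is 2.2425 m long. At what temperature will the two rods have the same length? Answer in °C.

T = 153.1 °C

Equal length when α₁L₁ΔT − α₂L₂ΔT = L₂ − L₁ = 3.40×10⁻³ m
α₁L₁ = 6.94121×10⁻⁵, α₂L₂ = 4.26075×10⁻⁵ → Δ(αL) = 2.68046×10⁻⁵ m/K
ΔT = 3.40×10⁻³ / 2.68046×10⁻⁵ = 126.844 K, so T = 26.3 + 126.844 = 153.144 °C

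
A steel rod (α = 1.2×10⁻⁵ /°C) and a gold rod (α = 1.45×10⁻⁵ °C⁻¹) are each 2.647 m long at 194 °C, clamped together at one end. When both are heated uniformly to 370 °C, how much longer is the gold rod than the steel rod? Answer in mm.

ΔT = 176 K
steel: ΔL = 1.2×10⁻⁵ × 2.647 m × 176 = 5.5905×10⁻³ m = 5.5905 mm
gold: ΔL = 1.45×10⁻⁵ × 2.647 m × 176 = 6.7551×10⁻³ m = 6.7551 mm
difference = 6.7551 − 5.5905 = 1.1646 mm

1.16 mm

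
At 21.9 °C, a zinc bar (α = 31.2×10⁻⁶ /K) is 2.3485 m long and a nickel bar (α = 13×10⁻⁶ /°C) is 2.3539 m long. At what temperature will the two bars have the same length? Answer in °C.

T = 148.4 °C

Equal length when α₁L₁ΔT − α₂L₂ΔT = L₂ − L₁ = 5.40×10⁻³ m
α₁L₁ = 7.32732×10⁻⁵, α₂L₂ = 3.06007×10⁻⁵ → Δ(αL) = 4.26725×10⁻⁵ m/K
ΔT = 5.40×10⁻³ / 4.26725×10⁻⁵ = 126.545 K, so T = 21.9 + 126.545 = 148.445 °C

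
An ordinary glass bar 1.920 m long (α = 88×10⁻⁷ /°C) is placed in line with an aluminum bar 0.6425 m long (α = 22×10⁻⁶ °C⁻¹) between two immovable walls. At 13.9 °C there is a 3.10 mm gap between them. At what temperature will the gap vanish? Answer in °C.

α₁L₁ = 1.6896×10⁻⁵ m/K, α₂L₂ = 1.4135×10⁻⁵ m/K → total 3.1031×10⁻⁵ m/K
ΔT = g/(α₁L₁+α₂L₂) = 3.10×10⁻³ / 3.1031×10⁻⁵ = 99.90 K
T = 13.9 + 99.90 = 113.80 °C

T = 114 °C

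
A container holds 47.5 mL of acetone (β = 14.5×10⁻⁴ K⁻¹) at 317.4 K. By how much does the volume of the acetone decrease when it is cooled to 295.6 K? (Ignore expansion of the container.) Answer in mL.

ΔV = 1.50 mL

|ΔT| = |295.6 − 317.4| = 21.8 K
ΔV = βV₀ΔT = (14.5×10⁻⁴)(47.5)(21.8) = 1.50 mL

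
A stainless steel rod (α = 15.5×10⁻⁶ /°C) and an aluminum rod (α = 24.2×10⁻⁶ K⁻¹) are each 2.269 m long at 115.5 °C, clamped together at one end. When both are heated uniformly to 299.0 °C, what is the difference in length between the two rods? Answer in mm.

ΔT = 183.5 K
stainless steel: ΔL = 15.5×10⁻⁶ × 2.269 m × 183.5 = 6.4536×10⁻³ m = 6.4536 mm
aluminum: ΔL = 24.2×10⁻⁶ × 2.269 m × 183.5 = 1.0076×10⁻² m = 10.076 mm
difference = 10.076 − 6.4536 = 3.6224 mm

3.62 mm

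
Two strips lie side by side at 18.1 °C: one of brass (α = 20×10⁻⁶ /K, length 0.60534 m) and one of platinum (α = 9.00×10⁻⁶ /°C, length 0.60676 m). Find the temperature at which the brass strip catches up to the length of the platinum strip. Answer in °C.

T = 231.8 °C

Equal length when α₁L₁ΔT − α₂L₂ΔT = L₂ − L₁ = 1.42×10⁻³ m
α₁L₁ = 1.21068×10⁻⁵, α₂L₂ = 5.46084×10⁻⁶ → Δ(αL) = 6.64596×10⁻⁶ m/K
ΔT = 1.42×10⁻³ / 6.64596×10⁻⁶ = 213.664 K, so T = 18.1 + 213.664 = 231.764 °C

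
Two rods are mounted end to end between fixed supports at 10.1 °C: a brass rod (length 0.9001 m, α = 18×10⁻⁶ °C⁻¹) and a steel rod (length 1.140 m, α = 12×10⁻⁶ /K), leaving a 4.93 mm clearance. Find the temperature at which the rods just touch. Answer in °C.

Gap closes when ΔL₁ + ΔL₂ = 4.93 mm = 4.93×10⁻³ m
(α₁L₁ + α₂L₂)ΔT = g
α₁L₁ + α₂L₂ = 18×10⁻⁶×0.9001 + 12×10⁻⁶×1.140 = 2.98818×10⁻⁵ m/K
ΔT = 4.93×10⁻³ / 2.98818×10⁻⁵ = 164.98 K
T = 10.1 + 164.98 = 175.08 °C

T = 175 °C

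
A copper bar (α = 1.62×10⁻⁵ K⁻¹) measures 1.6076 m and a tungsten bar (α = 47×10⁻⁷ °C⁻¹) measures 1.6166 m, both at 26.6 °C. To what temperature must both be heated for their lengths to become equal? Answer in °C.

L₁(1 + α₁ΔT) = L₂(1 + α₂ΔT) ⇒ ΔT = (L₂ − L₁)/(α₁L₁ − α₂L₂)
L₂ − L₁ = 1.6166 − 1.6076 = 9.00×10⁻³ m
α₁L₁ − α₂L₂ = 1.62×10⁻⁵×1.6076 − 47×10⁻⁷×1.6166 = 1.84451×10⁻⁵ m/K
ΔT = 9.00×10⁻³ / 1.84451×10⁻⁵ = 487.934 K
T = 26.6 + 487.934 = 514.534 °C

T = 514.5 °C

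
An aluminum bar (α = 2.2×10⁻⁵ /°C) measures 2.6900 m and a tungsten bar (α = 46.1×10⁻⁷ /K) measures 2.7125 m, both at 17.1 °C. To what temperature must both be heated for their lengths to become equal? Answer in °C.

L₁(1 + α₁ΔT) = L₂(1 + α₂ΔT) ⇒ ΔT = (L₂ − L₁)/(α₁L₁ − α₂L₂)
L₂ − L₁ = 2.7125 − 2.6900 = 2.25×10⁻² m
α₁L₁ − α₂L₂ = 2.2×10⁻⁵×2.6900 − 46.1×10⁻⁷×2.7125 = 4.6675375×10⁻⁵ m/K
ΔT = 2.25×10⁻² / 4.6675375×10⁻⁵ = 482.053 K
T = 17.1 + 482.053 = 499.153 °C

T = 499.2 °C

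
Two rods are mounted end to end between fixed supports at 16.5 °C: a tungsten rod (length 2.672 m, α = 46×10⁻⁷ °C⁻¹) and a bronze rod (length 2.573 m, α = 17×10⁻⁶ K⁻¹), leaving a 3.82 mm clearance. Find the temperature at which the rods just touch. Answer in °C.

T = 84.7 °C

α₁L₁ = 1.22912×10⁻⁵ m/K, α₂L₂ = 4.3741×10⁻⁵ m/K → total 5.60322×10⁻⁵ m/K
ΔT = g/(α₁L₁+α₂L₂) = 3.82×10⁻³ / 5.60322×10⁻⁵ = 68.175 K
T = 16.5 + 68.175 = 84.675 °C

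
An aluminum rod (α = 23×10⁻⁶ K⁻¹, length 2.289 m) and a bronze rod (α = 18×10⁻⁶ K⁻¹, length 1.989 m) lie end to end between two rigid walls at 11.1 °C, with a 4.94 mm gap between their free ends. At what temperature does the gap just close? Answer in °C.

Gap closes when ΔL₁ + ΔL₂ = 4.94 mm = 4.94×10⁻³ m
(α₁L₁ + α₂L₂)ΔT = g
α₁L₁ + α₂L₂ = 23×10⁻⁶×2.289 + 18×10⁻⁶×1.989 = 8.8449×10⁻⁵ m/K
ΔT = 4.94×10⁻³ / 8.8449×10⁻⁵ = 55.851 K
T = 11.1 + 55.851 = 66.951 °C

T = 67.0 °C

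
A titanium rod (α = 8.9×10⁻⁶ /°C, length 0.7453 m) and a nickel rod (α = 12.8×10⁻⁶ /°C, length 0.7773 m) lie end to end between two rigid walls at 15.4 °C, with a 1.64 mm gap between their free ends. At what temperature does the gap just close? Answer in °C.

α₁L₁ = 6.63317×10⁻⁶ m/K, α₂L₂ = 9.94944×10⁻⁶ m/K → total 1.658261×10⁻⁵ m/K
ΔT = g/(α₁L₁+α₂L₂) = 1.64×10⁻³ / 1.658261×10⁻⁵ = 98.90 K
T = 15.4 + 98.90 = 114.30 °C

T = 114 °C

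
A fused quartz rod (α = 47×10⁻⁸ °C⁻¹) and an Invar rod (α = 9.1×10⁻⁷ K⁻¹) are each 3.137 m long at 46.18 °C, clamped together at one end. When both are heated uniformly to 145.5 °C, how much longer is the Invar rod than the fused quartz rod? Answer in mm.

ΔT = 99.32 K
fused quartz: ΔL = 47×10⁻⁸ × 3.137 m × 99.32 = 1.4644×10⁻⁴ m = 0.14644 mm
Invar: ΔL = 9.1×10⁻⁷ × 3.137 m × 99.32 = 2.8353×10⁻⁴ m = 0.28353 mm
difference = 0.28353 − 0.14644 = 0.13709 mm

0.137 mm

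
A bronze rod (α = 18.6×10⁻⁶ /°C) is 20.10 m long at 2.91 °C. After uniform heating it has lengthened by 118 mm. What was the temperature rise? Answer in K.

ΔT = 316 K

ΔL = αL₀ΔT ⇒ ΔT = ΔL / (αL₀)
ΔT = 118×10⁻³ m / (18.6×10⁻⁶ × 20.10 m) = 315.63 K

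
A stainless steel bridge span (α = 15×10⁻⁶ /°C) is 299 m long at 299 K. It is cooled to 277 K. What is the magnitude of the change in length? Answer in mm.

|ΔT| = |277 − 299| = 22 K
ΔL = αL₀ΔT = (15×10⁻⁶)(299)(22) = 9.87×10⁻² m

ΔL = 98.7 mm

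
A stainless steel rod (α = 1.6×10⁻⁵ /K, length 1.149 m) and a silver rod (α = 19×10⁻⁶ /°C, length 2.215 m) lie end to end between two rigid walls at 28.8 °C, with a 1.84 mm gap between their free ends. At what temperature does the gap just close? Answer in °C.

T = 59.2 °C

Gap closes when ΔL₁ + ΔL₂ = 1.84 mm = 1.84×10⁻³ m
(α₁L₁ + α₂L₂)ΔT = g
α₁L₁ + α₂L₂ = 1.6×10⁻⁵×1.149 + 19×10⁻⁶×2.215 = 6.0469×10⁻⁵ m/K
ΔT = 1.84×10⁻³ / 6.0469×10⁻⁵ = 30.429 K
T = 28.8 + 30.429 = 59.229 °C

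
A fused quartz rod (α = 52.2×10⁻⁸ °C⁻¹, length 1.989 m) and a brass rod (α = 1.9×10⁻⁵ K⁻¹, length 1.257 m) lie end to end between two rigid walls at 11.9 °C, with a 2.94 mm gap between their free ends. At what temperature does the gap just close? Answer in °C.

Gap closes when ΔL₁ + ΔL₂ = 2.94 mm = 2.94×10⁻³ m
(α₁L₁ + α₂L₂)ΔT = g
α₁L₁ + α₂L₂ = 52.2×10⁻⁸×1.989 + 1.9×10⁻⁵×1.257 = 2.4921258×10⁻⁵ m/K
ΔT = 2.94×10⁻³ / 2.4921258×10⁻⁵ = 117.97 K
T = 11.9 + 117.97 = 129.87 °C

T = 130 °C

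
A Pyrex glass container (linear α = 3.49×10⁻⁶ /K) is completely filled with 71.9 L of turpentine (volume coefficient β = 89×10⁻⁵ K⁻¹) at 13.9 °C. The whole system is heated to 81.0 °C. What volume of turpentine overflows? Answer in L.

The container also expands: β_container ≈ 3α = 1.047×10⁻⁵ /K
Net overflow = V₀(β_liq − 3α_cont)ΔT
β − 3α = 8.90×10⁻⁴ − 1.047×10⁻⁵ = 8.7953×10⁻⁴ /K; ΔT = 67.1 K
ΔV = 71.9 × 8.7953×10⁻⁴ × 67.1 = 4.24 L

4.24 L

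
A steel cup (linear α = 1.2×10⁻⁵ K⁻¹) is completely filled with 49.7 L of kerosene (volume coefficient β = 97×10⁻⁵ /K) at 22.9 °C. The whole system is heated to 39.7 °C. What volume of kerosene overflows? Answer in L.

The cup also expands: β_container ≈ 3α = 3.6×10⁻⁵ /K
Net overflow = V₀(β_liq − 3α_cont)ΔT
β − 3α = 9.70×10⁻⁴ − 3.6×10⁻⁵ = 9.34×10⁻⁴ /K; ΔT = 16.8 K
ΔV = 49.7 × 9.34×10⁻⁴ × 16.8 = 0.780 L

0.780 L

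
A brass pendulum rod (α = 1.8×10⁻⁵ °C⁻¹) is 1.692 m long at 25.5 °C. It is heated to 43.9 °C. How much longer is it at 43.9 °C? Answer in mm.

|ΔT| = |43.9 − 25.5| = 18.4 K
ΔL = αL₀ΔT = (1.8×10⁻⁵)(1.692)(18.4) = 5.60×10⁻⁴ m

ΔL = 0.560 mm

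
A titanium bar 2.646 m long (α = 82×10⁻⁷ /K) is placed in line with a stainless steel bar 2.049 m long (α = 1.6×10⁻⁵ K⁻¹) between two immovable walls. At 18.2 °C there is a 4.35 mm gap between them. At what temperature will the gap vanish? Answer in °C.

T = 98.0 °C

α₁L₁ = 2.16972×10⁻⁵ m/K, α₂L₂ = 3.2784×10⁻⁵ m/K → total 5.44812×10⁻⁵ m/K
ΔT = g/(α₁L₁+α₂L₂) = 4.35×10⁻³ / 5.44812×10⁻⁵ = 79.844 K
T = 18.2 + 79.844 = 98.044 °C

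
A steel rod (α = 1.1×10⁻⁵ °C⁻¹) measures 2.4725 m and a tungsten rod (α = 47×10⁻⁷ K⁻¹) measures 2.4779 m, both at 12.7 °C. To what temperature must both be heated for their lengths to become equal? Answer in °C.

T = 359.9 °C

L₁(1 + α₁ΔT) = L₂(1 + α₂ΔT) ⇒ ΔT = (L₂ − L₁)/(α₁L₁ − α₂L₂)
L₂ − L₁ = 2.4779 − 2.4725 = 5.40×10⁻³ m
α₁L₁ − α₂L₂ = 1.1×10⁻⁵×2.4725 − 47×10⁻⁷×2.4779 = 1.555137×10⁻⁵ m/K
ΔT = 5.40×10⁻³ / 1.555137×10⁻⁵ = 347.236 K
T = 12.7 + 347.236 = 359.936 °C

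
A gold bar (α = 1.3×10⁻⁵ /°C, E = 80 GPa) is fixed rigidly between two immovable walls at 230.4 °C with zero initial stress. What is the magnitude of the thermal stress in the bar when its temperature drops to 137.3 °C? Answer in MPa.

σ = 96.8 MPa

Fully constrained: the free strain ε = αΔT is blocked, so σ = Eε = EαΔT.
|ΔT| = 93.1 K
σ = 80.0×10⁹ × 1.3×10⁻⁵ × 93.1 = 9.68×10⁷ Pa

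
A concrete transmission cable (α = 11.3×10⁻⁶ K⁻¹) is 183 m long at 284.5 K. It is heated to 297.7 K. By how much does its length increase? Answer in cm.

ΔL = 2.73 cm

|ΔT| = |297.7 − 284.5| = 13.2 K
ΔL = αL₀ΔT = (11.3×10⁻⁶)(183)(13.2) = 2.73×10⁻² m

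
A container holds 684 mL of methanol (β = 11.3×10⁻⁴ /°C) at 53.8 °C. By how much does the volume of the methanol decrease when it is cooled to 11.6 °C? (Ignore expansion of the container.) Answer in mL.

ΔV = 32.6 mL

|ΔT| = |11.6 − 53.8| = 42.2 K
ΔV = βV₀ΔT = (11.3×10⁻⁴)(684)(42.2) = 32.6 mL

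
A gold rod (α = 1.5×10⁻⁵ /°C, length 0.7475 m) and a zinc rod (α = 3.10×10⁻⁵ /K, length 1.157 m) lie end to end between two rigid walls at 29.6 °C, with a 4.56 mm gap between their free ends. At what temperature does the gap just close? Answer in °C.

Gap closes when ΔL₁ + ΔL₂ = 4.56 mm = 4.56×10⁻³ m
(α₁L₁ + α₂L₂)ΔT = g
α₁L₁ + α₂L₂ = 1.5×10⁻⁵×0.7475 + 3.10×10⁻⁵×1.157 = 4.70795×10⁻⁵ m/K
ΔT = 4.56×10⁻³ / 4.70795×10⁻⁵ = 96.86 K
T = 29.6 + 96.86 = 126.46 °C

T = 126 °C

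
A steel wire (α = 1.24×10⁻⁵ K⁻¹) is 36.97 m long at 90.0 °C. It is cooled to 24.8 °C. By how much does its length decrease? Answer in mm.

|ΔT| = |24.8 − 90.0| = 65.2 K
ΔL = αL₀ΔT = (1.24×10⁻⁵)(36.97)(65.2) = 2.99×10⁻² m

ΔL = 29.9 mm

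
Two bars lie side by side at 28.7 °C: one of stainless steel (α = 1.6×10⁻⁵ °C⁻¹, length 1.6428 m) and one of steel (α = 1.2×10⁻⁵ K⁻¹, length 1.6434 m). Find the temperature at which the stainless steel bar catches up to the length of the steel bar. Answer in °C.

L₁(1 + α₁ΔT) = L₂(1 + α₂ΔT) ⇒ ΔT = (L₂ − L₁)/(α₁L₁ − α₂L₂)
L₂ − L₁ = 1.6434 − 1.6428 = 6.00×10⁻⁴ m
α₁L₁ − α₂L₂ = 1.6×10⁻⁵×1.6428 − 1.2×10⁻⁵×1.6434 = 6.564×10⁻⁶ m/K
ΔT = 6.00×10⁻⁴ / 6.564×10⁻⁶ = 91.408 K
T = 28.7 + 91.408 = 120.108 °C

T = 120.1 °C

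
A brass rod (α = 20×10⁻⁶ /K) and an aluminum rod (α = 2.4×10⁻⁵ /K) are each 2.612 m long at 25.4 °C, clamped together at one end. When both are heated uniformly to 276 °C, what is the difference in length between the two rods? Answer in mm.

2.62 mm

ΔT = 250.6 K
brass: ΔL = 20×10⁻⁶ × 2.612 m × 250.6 = 1.3091×10⁻² m = 13.091 mm
aluminum: ΔL = 2.4×10⁻⁵ × 2.612 m × 250.6 = 1.5710×10⁻² m = 15.710 mm
difference = 15.710 − 13.091 = 2.619 mm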